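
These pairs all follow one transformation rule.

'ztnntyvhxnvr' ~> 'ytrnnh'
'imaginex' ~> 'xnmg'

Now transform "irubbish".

rihb

The rule is to keep every other character starting from the second (positions 2nd, 4th, 6th, ...), then sort the characters into reverse alphabetical order.
Starting from "irubbish": after the first operation, "rbih"; after the second, "rihb".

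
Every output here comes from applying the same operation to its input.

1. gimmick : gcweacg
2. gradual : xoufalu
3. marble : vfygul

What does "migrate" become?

lunygca

What's happening: move the first 3 characters to the end (rotate left by 3), then shift every letter 6 places backward in the alphabet (wrapping around).
Working it through for "migrate": intermediate "ratemig", final "lunygca".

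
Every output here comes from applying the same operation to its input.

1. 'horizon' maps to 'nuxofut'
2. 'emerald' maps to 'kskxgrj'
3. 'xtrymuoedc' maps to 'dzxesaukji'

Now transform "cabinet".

ighotkz

In each case the input is transformed by: shift every letter 6 places forward in the alphabet (wrapping around).
On "cabinet" that produces "ighotkz".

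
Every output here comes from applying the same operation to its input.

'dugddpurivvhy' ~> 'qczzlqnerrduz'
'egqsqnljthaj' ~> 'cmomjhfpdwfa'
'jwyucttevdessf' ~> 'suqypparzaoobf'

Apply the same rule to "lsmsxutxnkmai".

oiotqptjgiweh

Looking at the pairs, the operation is to move the first character to the end, then shift every letter 4 places backward in the alphabet (wrapping around).
Working it through for "lsmsxutxnkmai": intermediate "smsxutxnkmail", final "oiotqptjgiweh".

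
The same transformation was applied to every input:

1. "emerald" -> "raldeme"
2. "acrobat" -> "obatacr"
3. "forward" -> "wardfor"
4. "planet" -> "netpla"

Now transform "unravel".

Rule — move the first 3 characters to the end (rotate left by 3).
On "unravel" that produces "avelunr".

avelunr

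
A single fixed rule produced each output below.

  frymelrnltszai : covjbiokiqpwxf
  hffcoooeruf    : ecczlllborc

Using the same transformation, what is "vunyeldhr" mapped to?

Rule — shift every letter 3 places backward in the alphabet (wrapping around).
Applying that to "vunyeldhr" gives "srkvbiaeo".

srkvbiaeo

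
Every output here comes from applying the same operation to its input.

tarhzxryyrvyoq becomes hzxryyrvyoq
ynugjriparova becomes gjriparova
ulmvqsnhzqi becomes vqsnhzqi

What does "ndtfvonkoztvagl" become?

The pattern: delete the first 3 characters.
On "ndtfvonkoztvagl" that produces "fvonkoztvagl".

fvonkoztvagl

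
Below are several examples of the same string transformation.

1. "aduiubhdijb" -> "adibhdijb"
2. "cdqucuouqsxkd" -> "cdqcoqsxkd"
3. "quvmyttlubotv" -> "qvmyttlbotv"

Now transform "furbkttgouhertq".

frbkttgohertq

Rule — remove every "u".
Applying that to "furbkttgouhertq" gives "frbkttgohertq".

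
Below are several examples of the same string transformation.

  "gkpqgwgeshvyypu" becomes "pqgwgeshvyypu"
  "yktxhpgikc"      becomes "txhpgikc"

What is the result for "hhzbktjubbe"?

In each case the input is transformed by: delete the first 2 characters.
"hhzbktjubbe" → "zbktjubbe".

zbktjubbe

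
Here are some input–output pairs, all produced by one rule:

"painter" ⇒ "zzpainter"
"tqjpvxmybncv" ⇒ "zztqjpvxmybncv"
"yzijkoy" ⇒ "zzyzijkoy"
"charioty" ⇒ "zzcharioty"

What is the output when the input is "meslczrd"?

Looking at the pairs, the operation is to prepend "zz".
For "meslczrd" the result is "zzmeslczrd".

zzmeslczrd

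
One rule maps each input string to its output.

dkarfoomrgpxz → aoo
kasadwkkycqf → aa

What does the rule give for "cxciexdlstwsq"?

Looking at the pairs, the operation is to keep only the vowels.
Applying that to "cxciexdlstwsq" gives "ie".

ie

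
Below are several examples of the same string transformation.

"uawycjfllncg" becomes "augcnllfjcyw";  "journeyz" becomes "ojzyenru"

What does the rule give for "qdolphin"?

dqnihplo

Each output is the input with this applied: move the first 2 characters to the end (rotate left by 2), then reverse the string.
On "qdolphin": the first step gives "olphinqd", and the second then gives "dqnihplo".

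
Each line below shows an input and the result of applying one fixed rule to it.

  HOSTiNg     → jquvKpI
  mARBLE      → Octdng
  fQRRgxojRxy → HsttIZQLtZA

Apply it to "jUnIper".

Looking at the pairs, the operation is to flip the case of every letter, then shift every letter 2 places forward in the alphabet (wrapping around).
On "jUnIper": the first step gives "JuNiPER", and the second then gives "LwPkRGT".

LwPkRGT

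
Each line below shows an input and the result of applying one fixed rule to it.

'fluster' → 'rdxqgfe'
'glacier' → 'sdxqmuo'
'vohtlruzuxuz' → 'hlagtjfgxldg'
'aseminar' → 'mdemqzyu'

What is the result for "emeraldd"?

qpypqxdm

What's happening: shift every letter 12 places forward in the alphabet (wrapping around), then take characters alternately from the front and the back (1st, last, 2nd, 2nd-last, ...).
So "emeraldd" becomes "qpypqxdm".
(Check on "aseminar": → "meqyuzmd" → "mdemqzyu" ✓)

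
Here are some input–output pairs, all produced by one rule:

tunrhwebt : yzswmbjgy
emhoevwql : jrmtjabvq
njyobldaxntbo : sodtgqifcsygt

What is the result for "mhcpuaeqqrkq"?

What's happening: shift every letter 5 places forward in the alphabet (wrapping around).
So "mhcpuaeqqrkq" becomes "rmhuzfjvvwpv".

rmhuzfjvvwpv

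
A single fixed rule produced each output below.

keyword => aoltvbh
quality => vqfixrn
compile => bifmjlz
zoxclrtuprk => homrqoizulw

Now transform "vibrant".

The pattern: shift every letter 3 places backward in the alphabet (wrapping around), then reverse the string.
On "vibrant": the first step gives "sfyoxkq", and the second then gives "qkxoyfs".
(Check on "quality": → "nrxifqv" → "vqfixrn" ✓)

qkxoyfs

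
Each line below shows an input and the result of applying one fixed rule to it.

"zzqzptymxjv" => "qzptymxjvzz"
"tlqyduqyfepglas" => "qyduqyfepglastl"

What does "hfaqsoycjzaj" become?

aqsoycjzajhf

The pattern: move the first 2 characters to the end (rotate left by 2).
Doing the same to "hfaqsoycjzaj": "aqsoycjzajhf".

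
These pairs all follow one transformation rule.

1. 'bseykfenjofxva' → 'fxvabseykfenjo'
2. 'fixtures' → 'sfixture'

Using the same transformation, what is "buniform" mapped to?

The pattern: move the first 3 characters to the end (rotate left by 3), then swap the front and back halves of the string.
Applying that to "buniform" gives "mbunifor".
(Check on "bseykfenjofxva": → "ykfenjofxvabse" → "fxvabseykfenjo" ✓)

mbunifor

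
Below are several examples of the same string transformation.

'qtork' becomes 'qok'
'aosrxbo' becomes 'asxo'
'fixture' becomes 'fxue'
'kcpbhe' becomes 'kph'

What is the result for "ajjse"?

In each case the input is transformed by: keep every other character starting from the first (positions 1st, 3rd, 5th, ...).
Doing the same to "ajjse": "aje".

aje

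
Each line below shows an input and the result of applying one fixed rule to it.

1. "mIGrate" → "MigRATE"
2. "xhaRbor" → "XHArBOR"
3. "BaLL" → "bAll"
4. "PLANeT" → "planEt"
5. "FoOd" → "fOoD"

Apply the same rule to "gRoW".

GrOw

The pattern: flip the case of every letter.
"gRoW" → "GrOw".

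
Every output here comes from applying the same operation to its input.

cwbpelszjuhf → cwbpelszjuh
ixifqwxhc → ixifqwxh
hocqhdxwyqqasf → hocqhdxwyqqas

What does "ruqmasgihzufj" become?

In each case the input is transformed by: delete the last character.
On "ruqmasgihzufj" that produces "ruqmasgihzuf".

ruqmasgihzuf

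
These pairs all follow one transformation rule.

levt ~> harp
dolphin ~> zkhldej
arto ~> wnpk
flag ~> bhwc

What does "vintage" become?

Looking at the pairs, the operation is to shift every letter 4 places backward in the alphabet (wrapping around).
Doing the same to "vintage": "rejpwca".

rejpwca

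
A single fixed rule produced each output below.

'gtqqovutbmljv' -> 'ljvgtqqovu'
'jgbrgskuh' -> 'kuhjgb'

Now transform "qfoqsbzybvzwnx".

The transformation: move the last 3 characters to the front (rotate right by 3), then delete the last 3 characters.
Working it through for "qfoqsbzybvzwnx": intermediate "wnxqfoqsbzybvz", final "wnxqfoqsbzy".
(Check on "gtqqovutbmljv": → "ljvgtqqovutbm" → "ljvgtqqovu" ✓)

wnxqfoqsbzy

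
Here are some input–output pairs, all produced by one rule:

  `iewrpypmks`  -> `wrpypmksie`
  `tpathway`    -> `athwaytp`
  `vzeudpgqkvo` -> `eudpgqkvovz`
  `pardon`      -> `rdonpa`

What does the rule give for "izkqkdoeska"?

What's happening: move the first 2 characters to the end (rotate left by 2).
"izkqkdoeska" → "kqkdoeskaiz".

kqkdoeskaiz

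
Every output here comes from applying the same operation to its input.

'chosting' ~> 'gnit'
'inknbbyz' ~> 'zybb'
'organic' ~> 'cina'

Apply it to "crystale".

elat

The transformation: reverse the string, then keep only the first 4 characters.
Starting from "crystale": after the first operation, "elatsyrc"; after the second, "elat".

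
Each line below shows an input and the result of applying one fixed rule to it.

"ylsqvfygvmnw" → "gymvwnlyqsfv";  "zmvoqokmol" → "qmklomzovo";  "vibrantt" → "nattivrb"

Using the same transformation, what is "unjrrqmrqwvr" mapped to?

Rule — swap each adjacent pair of characters (1↔2, 3↔4, ...), then swap the front and back halves of the string.
On "unjrrqmrqwvr": the first step gives "nurjqrrmwqrv", and the second then gives "rmwqrvnurjqr".

rmwqrvnurjqr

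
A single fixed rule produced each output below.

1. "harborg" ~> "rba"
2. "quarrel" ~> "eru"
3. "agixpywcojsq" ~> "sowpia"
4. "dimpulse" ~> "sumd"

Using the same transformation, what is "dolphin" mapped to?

What's happening: reverse the string, then keep every other character starting from the second (positions 2nd, 4th, 6th, ...).
Applying both steps to "dolphin": "nihplod", then "ipo".

ipo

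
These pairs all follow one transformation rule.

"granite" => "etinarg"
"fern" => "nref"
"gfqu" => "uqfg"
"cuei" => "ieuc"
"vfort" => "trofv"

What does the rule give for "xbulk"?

What's happening: reverse the string.
For "xbulk" the result is "klubx".

klubx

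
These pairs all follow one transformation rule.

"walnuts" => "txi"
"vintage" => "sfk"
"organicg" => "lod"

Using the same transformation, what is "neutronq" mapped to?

In each case the input is transformed by: shift every letter 3 places backward in the alphabet (wrapping around), then keep only the first 3 characters.
"neutronq" → "kbrqolkn" → "kbr".

kbr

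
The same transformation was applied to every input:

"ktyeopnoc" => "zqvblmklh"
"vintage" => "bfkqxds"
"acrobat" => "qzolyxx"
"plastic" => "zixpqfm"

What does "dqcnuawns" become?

pnzkrxtka

The pattern: shift every letter 3 places backward in the alphabet (wrapping around), then swap the first and last characters.
Applying both steps to "dqcnuawns": "anzkrxtkp", then "pnzkrxtka".
(Check on "vintage": → "sfkqxdb" → "bfkqxds" ✓)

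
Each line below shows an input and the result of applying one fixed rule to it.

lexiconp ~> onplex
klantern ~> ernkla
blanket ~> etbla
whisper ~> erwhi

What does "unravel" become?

elunr

Rule — move the first 3 characters to the end (rotate left by 3), then delete the first 2 characters.
Starting from "unravel": after the first operation, "avelunr"; after the second, "elunr".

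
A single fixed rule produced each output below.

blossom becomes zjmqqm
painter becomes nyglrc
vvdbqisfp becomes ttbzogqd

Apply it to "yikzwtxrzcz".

The transformation: shift every letter 2 places backward in the alphabet (wrapping around), then delete the last character.
"yikzwtxrzcz" → "wgixurvpxax" → "wgixurvpxa".

wgixurvpxa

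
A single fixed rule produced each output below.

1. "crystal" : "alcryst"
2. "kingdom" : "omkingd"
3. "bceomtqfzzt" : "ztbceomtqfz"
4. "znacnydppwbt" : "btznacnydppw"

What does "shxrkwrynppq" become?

pqshxrkwrynp

Rule — move the last 2 characters to the front (rotate right by 2).
For "shxrkwrynppq" the result is "pqshxrkwrynp".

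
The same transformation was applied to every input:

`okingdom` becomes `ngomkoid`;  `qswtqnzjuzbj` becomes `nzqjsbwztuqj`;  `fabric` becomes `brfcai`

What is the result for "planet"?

In each case the input is transformed by: take characters alternately from the front and the back (1st, last, 2nd, 2nd-last, ...), then move the last 2 characters to the front (rotate right by 2).
"planet" → "anptle".
(Check on "qswtqnzjuzbj": → "qjsbwztuqjnz" → "nzqjsbwztuqj" ✓)

anptle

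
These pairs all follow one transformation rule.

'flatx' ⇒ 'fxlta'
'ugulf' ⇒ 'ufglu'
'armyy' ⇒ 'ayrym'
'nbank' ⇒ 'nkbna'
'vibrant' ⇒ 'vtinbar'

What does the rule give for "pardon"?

pnaord

Rule — take characters alternately from the front and the back (1st, last, 2nd, 2nd-last, ...).
On "pardon" that produces "pnaord".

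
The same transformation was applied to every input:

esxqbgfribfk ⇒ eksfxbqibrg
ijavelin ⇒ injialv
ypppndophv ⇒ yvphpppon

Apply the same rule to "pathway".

What's happening: take characters alternately from the front and the back (1st, last, 2nd, 2nd-last, ...), then delete the last character.
On "pathway": the first step gives "pyaatwh", and the second then gives "pyaatw".

pyaatw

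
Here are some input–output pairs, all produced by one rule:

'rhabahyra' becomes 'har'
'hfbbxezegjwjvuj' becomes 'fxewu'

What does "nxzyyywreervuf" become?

xyrrf

Rule — keep one character in every 3, starting at position 2 (positions 2nd, 5th, 8th, ...).
So "nxzyyywreervuf" becomes "xyrrf".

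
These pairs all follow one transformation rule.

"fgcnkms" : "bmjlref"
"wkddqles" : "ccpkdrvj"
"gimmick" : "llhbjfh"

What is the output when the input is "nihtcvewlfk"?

gsbudvkejmh

The transformation: shift every letter 1 place backward in the alphabet (wrapping around), then move the first 2 characters to the end (rotate left by 2).
Working it through for "nihtcvewlfk": intermediate "mhgsbudvkej", final "gsbudvkejmh".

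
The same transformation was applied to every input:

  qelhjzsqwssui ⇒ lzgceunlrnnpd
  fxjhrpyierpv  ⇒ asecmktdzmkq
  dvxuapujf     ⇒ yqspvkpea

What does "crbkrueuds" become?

The rule is to shift every letter 5 places backward in the alphabet (wrapping around).
"crbkrueuds" → "xmwfmpzpyn".

xmwfmpzpyn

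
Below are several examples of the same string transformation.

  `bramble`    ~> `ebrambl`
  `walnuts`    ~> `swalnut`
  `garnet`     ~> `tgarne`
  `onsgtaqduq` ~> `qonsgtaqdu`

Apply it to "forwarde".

eforward

The transformation: move the last character to the front.
So "forwarde" becomes "eforward".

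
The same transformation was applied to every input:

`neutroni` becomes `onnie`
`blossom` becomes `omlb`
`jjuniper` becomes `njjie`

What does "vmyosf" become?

The transformation: sort the characters into reverse alphabetical order, then delete the first 3 characters.
"vmyosf" → "omf".

omf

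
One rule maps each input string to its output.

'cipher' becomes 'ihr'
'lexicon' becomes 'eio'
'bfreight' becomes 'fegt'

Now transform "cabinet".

aie

In each case the input is transformed by: keep every other character starting from the second (positions 2nd, 4th, 6th, ...).
Applying that to "cabinet" gives "aie".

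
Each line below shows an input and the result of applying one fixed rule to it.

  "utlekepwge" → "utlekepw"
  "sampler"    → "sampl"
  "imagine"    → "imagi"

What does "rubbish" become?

Each output is the input with this applied: delete the last 2 characters.
On "rubbish" that produces "rubbi".

rubbi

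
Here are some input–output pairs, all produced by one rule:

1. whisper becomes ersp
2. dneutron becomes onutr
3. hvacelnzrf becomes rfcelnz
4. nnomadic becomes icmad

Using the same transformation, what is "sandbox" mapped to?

oxdb

Each output is the input with this applied: delete the first 3 characters, then move the last 2 characters to the front (rotate right by 2).
On "sandbox": the first step gives "dbox", and the second then gives "oxdb".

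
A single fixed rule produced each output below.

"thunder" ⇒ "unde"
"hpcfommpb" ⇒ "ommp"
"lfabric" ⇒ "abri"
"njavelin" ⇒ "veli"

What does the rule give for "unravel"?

rave

The rule is to delete the last character, then keep only the last 4 characters.
"unravel" → "unrave" → "rave".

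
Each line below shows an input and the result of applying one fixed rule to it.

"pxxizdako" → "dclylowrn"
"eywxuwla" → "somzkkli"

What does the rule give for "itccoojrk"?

wyhfqxqcc

Each output is the input with this applied: shift every letter 12 places backward in the alphabet (wrapping around), then take characters alternately from the front and the back (1st, last, 2nd, 2nd-last, ...).
Working it through for "itccoojrk": intermediate "whqqccxfy", final "wyhfqxqcc".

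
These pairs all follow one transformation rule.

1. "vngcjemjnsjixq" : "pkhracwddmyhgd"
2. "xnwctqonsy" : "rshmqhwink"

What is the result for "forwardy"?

zsixllqu

What's happening: take characters alternately from the front and the back (1st, last, 2nd, 2nd-last, ...), then shift every letter 6 places backward in the alphabet (wrapping around).
"forwardy" → "fyodrrwa" → "zsixllqu".
(Check on "xnwctqonsy": → "xynswncotq" → "rshmqhwink" ✓)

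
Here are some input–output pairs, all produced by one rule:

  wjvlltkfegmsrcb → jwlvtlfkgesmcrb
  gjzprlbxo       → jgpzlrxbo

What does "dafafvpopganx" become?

The pattern: swap each adjacent pair of characters (1↔2, 3↔4, ...).
Applying that to "dafafvpopganx" gives "adafvfopgpnax".

adafvfopgpnax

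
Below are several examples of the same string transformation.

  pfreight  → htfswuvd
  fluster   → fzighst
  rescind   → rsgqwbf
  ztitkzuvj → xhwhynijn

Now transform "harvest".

The transformation: shift every letter 12 places backward in the alphabet (wrapping around), then swap the first and last characters.
On "harvest": the first step gives "vofjsgh", and the second then gives "hofjsgv".

hofjsgv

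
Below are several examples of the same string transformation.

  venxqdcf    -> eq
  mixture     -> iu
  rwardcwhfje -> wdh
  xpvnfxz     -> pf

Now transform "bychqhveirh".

yqe

What's happening: move the last character to the front, then keep one character in every 3, starting at position 3 (positions 3rd, 6th, 9th, ...).
Applying that to "bychqhveirh" gives "yqe".
(Check on "mixture": → "emixtur" → "iu" ✓)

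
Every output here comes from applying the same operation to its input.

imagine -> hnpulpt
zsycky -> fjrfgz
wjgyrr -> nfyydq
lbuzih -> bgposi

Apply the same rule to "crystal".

Looking at the pairs, the operation is to move the first 2 characters to the end (rotate left by 2), then shift every letter 7 places forward in the alphabet (wrapping around).
On "crystal" that produces "fzahsjy".

fzahsjy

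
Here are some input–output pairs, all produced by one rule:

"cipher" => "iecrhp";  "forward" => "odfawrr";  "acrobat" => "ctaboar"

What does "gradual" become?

The pattern: swap each adjacent pair of characters (1↔2, 3↔4, ...), then take characters alternately from the front and the back (1st, last, 2nd, 2nd-last, ...).
For "gradual", step one produces "rgdaaul"; step two turns that into "rlgudaa".

rlgudaa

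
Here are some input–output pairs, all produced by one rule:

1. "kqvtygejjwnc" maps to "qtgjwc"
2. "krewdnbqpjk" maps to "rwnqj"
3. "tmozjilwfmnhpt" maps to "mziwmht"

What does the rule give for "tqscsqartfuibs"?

Looking at the pairs, the operation is to keep every other character starting from the second (positions 2nd, 4th, 6th, ...).
Applying that to "tqscsqartfuibs" gives "qcqrfis".

qcqrfis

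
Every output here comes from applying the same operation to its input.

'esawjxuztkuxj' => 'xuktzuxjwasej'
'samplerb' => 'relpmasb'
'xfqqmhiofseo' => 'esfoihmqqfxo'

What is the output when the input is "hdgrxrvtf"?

The transformation: reverse the string, then move the first character to the end.
Working it through for "hdgrxrvtf": intermediate "ftvrxrgdh", final "tvrxrgdhf".

tvrxrgdhf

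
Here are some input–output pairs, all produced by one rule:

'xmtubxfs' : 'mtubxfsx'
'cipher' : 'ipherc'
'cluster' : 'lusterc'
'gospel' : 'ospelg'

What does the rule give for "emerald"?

In each case the input is transformed by: move the first character to the end.
For "emerald" the result is "meralde".

meralde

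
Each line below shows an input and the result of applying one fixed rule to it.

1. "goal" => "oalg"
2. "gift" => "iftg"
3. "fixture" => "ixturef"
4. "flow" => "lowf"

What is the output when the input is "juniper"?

uniperj

Rule — move the first character to the end.
On "juniper" that produces "uniperj".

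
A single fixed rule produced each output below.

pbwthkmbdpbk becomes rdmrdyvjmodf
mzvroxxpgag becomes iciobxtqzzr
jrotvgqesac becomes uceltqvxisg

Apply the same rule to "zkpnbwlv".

ynxbmrpd

The pattern: shift every letter 2 places forward in the alphabet (wrapping around), then move the last 3 characters to the front (rotate right by 3).
Starting from "zkpnbwlv": after the first operation, "bmrpdynx"; after the second, "ynxbmrpd".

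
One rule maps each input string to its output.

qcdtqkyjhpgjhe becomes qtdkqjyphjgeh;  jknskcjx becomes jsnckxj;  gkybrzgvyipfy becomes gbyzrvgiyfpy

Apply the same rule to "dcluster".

Looking at the pairs, the operation is to swap each adjacent pair of characters (1↔2, 3↔4, ...), then delete the first character.
Applying both steps to "dcluster": "cdultsre", then "dultsre".

dultsre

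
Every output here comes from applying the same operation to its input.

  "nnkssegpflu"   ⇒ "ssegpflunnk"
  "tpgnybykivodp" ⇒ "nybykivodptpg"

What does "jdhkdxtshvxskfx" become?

The rule is to move the first 3 characters to the end (rotate left by 3).
"jdhkdxtshvxskfx" → "kdxtshvxskfxjdh".

kdxtshvxskfxjdh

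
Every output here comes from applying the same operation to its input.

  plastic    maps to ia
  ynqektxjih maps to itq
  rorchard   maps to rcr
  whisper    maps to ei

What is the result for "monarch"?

cn

Each output is the input with this applied: reverse the string, then keep one character in every 3, starting at position 2 (positions 2nd, 5th, 8th, ...).
For "monarch", step one produces "hcranom"; step two turns that into "cn".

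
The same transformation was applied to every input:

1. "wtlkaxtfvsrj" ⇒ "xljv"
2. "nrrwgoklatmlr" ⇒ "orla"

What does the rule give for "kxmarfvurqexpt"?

fmxr

Looking at the pairs, the operation is to keep one character in every 3, starting at position 3 (positions 3rd, 6th, 9th, ...), then swap each adjacent pair of characters (1↔2, 3↔4, ...).
For "kxmarfvurqexpt", step one produces "mfrx"; step two turns that into "fmxr".
(Check on "wtlkaxtfvsrj": → "lxvj" → "xljv" ✓)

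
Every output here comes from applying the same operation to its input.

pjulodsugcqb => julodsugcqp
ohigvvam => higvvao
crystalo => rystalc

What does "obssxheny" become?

What's happening: swap the first and last characters, then delete the first character.
For "obssxheny", step one produces "ybssxheno"; step two turns that into "bssxheno".

bssxheno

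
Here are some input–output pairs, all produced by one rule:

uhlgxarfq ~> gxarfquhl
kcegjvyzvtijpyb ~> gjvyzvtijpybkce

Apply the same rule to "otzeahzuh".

In each case the input is transformed by: move the first 3 characters to the end (rotate left by 3).
Applying that to "otzeahzuh" gives "eahzuhotz".

eahzuhotz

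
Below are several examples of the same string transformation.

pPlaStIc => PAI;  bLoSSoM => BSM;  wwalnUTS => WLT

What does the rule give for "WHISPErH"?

Rule — keep one character in every 3, starting at position 1 (positions 1st, 4th, 7th, ...), then convert every letter to uppercase.
Working it through for "WHISPErH": intermediate "WSr", final "WSR".

WSR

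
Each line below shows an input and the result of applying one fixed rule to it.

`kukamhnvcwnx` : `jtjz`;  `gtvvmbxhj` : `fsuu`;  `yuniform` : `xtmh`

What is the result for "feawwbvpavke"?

Rule — shift every letter 1 place backward in the alphabet (wrapping around), then keep only the first 4 characters.
For "feawwbvpavke", step one produces "edzvvauozujd"; step two turns that into "edzv".

edzv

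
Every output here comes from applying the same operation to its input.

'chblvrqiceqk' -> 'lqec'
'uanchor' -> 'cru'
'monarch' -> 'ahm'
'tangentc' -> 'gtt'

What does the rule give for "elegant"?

gte

The transformation: keep one character in every 3, starting at position 1 (positions 1st, 4th, 7th, ...), then move the first character to the end.
Working it through for "elegant": intermediate "egt", final "gte".
(Check on "chblvrqiceqk": → "clqe" → "lqec" ✓)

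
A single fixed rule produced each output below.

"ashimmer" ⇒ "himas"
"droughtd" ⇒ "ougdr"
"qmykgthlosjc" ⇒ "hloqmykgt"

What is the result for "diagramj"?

In each case the input is transformed by: delete the last 3 characters, then move the last 3 characters to the front (rotate right by 3).
For "diagramj", step one produces "diagr"; step two turns that into "agrdi".

agrdi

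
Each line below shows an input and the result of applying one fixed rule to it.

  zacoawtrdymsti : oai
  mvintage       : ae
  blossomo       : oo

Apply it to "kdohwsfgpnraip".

Rule — delete the first 3 characters, then keep only the vowels.
Starting from "kdohwsfgpnraip": after the first operation, "hwsfgpnraip"; after the second, "ai".

ai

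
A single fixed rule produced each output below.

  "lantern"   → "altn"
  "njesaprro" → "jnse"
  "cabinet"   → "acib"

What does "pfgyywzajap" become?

What's happening: swap each adjacent pair of characters (1↔2, 3↔4, ...), then keep only the first 4 characters.
Applying both steps to "pfgyywzajap": "fpygwyazajp", then "fpyg".

fpyg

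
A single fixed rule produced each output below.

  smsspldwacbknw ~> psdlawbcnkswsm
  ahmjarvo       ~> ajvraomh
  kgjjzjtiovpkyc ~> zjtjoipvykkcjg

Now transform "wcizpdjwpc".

pzjdpwwcic

Looking at the pairs, the operation is to move the first 3 characters to the end (rotate left by 3), then swap each adjacent pair of characters (1↔2, 3↔4, ...).
On "wcizpdjwpc": the first step gives "zpdjwpcwci", and the second then gives "pzjdpwwcic".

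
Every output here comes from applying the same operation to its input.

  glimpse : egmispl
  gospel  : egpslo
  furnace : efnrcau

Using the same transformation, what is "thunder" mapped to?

rtnuedh

Each output is the input with this applied: swap each adjacent pair of characters (1↔2, 3↔4, ...), then swap the first and last characters.
Starting from "thunder": after the first operation, "htnuedr"; after the second, "rtnuedh".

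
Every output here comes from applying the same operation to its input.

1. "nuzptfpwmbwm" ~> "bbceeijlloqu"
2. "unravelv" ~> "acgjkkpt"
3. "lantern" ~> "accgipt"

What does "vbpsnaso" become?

The pattern: shift every letter 11 places backward in the alphabet (wrapping around), then sort the characters into alphabetical order.
Applying that to "vbpsnaso" gives "cdehhkpq".

cdehhkpq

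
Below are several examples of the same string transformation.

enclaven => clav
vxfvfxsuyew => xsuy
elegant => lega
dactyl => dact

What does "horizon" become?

oriz

Each output is the input with this applied: move the last 2 characters to the front (rotate right by 2), then keep only the last 4 characters.
Applying both steps to "horizon": "onhoriz", then "oriz".
(Check on "enclaven": → "enenclav" → "clav" ✓)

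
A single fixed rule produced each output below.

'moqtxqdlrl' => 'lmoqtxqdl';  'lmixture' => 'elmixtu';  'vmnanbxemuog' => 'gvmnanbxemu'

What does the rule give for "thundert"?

The transformation: move the last 2 characters to the front (rotate right by 2), then delete the first character.
For "thundert", step one produces "rtthunde"; step two turns that into "tthunde".

tthunde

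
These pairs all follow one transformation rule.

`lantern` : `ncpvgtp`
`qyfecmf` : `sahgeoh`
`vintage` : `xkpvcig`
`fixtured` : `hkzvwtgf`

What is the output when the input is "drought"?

ftqwijv

In each case the input is transformed by: shift every letter 2 places forward in the alphabet (wrapping around).
So "drought" becomes "ftqwijv".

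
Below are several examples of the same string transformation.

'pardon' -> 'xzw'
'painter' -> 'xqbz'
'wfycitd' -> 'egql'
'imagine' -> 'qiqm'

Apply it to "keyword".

Looking at the pairs, the operation is to shift every letter 8 places forward in the alphabet (wrapping around), then keep every other character starting from the first (positions 1st, 3rd, 5th, ...).
Starting from "keyword": after the first operation, "smgewzl"; after the second, "sgwl".

sgwl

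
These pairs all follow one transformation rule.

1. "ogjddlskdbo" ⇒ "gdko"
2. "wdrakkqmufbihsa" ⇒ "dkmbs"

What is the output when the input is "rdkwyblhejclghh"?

dyhch

Looking at the pairs, the operation is to keep one character in every 3, starting at position 2 (positions 2nd, 5th, 8th, ...).
Doing the same to "rdkwyblhejclghh": "dyhch".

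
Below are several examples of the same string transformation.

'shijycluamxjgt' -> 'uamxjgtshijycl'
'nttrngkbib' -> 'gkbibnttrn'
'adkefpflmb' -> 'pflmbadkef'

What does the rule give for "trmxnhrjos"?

hrjostrmxn

The rule is to swap the front and back halves of the string.
Doing the same to "trmxnhrjos": "hrjostrmxn".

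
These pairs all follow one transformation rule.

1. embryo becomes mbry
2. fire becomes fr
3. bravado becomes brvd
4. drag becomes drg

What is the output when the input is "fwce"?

Each output is the input with this applied: remove every vowel.
For "fwce" the result is "fwc".

fwc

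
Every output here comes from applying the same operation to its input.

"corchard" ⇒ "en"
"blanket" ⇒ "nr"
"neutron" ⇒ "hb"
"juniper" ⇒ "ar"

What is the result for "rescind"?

The transformation: shift every letter 13 places forward in the alphabet (wrapping around) — i.e. ROT13, then keep one character in every 3, starting at position 3 (positions 3rd, 6th, 9th, ...).
Starting from "rescind": after the first operation, "erfpvaq"; after the second, "fa".

fa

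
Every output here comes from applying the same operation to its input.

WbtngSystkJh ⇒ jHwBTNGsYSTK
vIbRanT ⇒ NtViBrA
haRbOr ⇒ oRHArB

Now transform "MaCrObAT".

The transformation: flip the case of every letter, then move the last 2 characters to the front (rotate right by 2).
So "MaCrObAT" becomes "atmAcRoB".

atmAcRoB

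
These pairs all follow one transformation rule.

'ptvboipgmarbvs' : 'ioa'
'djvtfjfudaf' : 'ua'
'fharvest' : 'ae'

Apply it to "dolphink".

In each case the input is transformed by: swap each adjacent pair of characters (1↔2, 3↔4, ...), then keep only the vowels.
Applying both steps to "dolphink": "odplihkn", then "oi".
(Check on "djvtfjfudaf": → "jdtvjfufadf" → "ua" ✓)

oi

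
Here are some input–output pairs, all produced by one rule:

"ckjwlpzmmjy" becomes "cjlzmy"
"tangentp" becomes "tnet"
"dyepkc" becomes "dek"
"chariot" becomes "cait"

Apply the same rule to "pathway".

ptwy

The pattern: keep every other character starting from the first (positions 1st, 3rd, 5th, ...).
On "pathway" that produces "ptwy".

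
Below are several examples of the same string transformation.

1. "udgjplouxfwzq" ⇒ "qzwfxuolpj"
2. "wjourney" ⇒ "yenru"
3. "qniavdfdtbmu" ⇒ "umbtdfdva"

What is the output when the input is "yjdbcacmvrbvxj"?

jxvbrvmcacb

In each case the input is transformed by: delete the first 3 characters, then reverse the string.
Applying both steps to "yjdbcacmvrbvxj": "bcacmvrbvxj", then "jxvbrvmcacb".
(Check on "udgjplouxfwzq": → "jplouxfwzq" → "qzwfxuolpj" ✓)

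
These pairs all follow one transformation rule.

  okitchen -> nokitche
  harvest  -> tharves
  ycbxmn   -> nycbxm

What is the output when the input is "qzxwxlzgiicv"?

vqzxwxlzgiic

The rule is to move the last character to the front.
"qzxwxlzgiicv" → "vqzxwxlzgiic".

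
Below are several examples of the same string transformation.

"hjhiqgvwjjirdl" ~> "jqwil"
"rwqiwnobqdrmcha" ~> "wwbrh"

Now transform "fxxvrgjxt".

Looking at the pairs, the operation is to keep one character in every 3, starting at position 2 (positions 2nd, 5th, 8th, ...).
Doing the same to "fxxvrgjxt": "xrx".

xrx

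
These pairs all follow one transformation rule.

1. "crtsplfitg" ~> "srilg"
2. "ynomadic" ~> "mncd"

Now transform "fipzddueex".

ziedx

The transformation: keep every other character starting from the second (positions 2nd, 4th, 6th, ...), then swap each adjacent pair of characters (1↔2, 3↔4, ...).
Applying both steps to "fipzddueex": "izdex", then "ziedx".
(Check on "ynomadic": → "nmdc" → "mncd" ✓)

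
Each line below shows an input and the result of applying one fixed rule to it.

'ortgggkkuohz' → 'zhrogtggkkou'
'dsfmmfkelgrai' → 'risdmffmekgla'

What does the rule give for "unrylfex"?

xenuyrfl

The pattern: swap each adjacent pair of characters (1↔2, 3↔4, ...), then move the last 2 characters to the front (rotate right by 2).
For "unrylfex", step one produces "nuyrflxe"; step two turns that into "xenuyrfl".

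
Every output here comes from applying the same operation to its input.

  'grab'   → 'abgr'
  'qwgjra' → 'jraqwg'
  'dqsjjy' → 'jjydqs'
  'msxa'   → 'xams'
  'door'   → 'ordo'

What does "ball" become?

The transformation: swap the front and back halves of the string.
"ball" → "llba".

llba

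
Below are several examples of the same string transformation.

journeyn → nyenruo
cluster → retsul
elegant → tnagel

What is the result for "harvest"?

tsevra

The rule is to reverse the string, then delete the last character.
On "harvest": the first step gives "tsevrah", and the second then gives "tsevra".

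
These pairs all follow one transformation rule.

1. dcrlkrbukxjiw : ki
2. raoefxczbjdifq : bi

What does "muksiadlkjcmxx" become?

km

Rule — keep one character in every 3, starting at position 3 (positions 3rd, 6th, 9th, ...), then keep only the last 2 characters.
"muksiadlkjcmxx" → "km".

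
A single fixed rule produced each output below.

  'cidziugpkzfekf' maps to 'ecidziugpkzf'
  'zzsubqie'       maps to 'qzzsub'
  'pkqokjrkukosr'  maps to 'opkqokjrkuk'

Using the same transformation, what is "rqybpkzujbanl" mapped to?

arqybpkzujb

Each output is the input with this applied: delete the last 2 characters, then move the last character to the front.
"rqybpkzujbanl" → "arqybpkzujb".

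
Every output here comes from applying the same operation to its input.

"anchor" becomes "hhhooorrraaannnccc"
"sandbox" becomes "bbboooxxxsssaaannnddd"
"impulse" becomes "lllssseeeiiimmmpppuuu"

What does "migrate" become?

Rule — move the last 3 characters to the front (rotate right by 3), then repeat every character 3 times.
Applying both steps to "migrate": "atemigr", then "aaattteeemmmiiigggrrr".

aaattteeemmmiiigggrrr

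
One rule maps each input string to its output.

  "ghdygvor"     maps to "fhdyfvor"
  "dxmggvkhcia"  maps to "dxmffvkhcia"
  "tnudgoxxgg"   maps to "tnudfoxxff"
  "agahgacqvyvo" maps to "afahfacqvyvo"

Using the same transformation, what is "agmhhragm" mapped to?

The transformation: replace every "g" with "f".
For "agmhhragm" the result is "afmhhrafm".

afmhhrafm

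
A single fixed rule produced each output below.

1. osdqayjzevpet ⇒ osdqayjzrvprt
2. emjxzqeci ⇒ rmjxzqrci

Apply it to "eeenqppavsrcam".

rrrnqppavsrcam

The transformation: replace every "e" with "r".
Doing the same to "eeenqppavsrcam": "rrrnqppavsrcam".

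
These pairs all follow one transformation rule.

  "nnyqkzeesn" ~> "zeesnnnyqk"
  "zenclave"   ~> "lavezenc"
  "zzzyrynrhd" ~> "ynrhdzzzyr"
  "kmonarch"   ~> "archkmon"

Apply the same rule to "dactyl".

tyldac

What's happening: swap the front and back halves of the string.
So "dactyl" becomes "tyldac".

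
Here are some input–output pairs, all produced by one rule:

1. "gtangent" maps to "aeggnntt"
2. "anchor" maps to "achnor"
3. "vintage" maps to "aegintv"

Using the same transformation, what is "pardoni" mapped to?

adinopr

Each output is the input with this applied: sort the characters into alphabetical order.
For "pardoni" the result is "adinopr".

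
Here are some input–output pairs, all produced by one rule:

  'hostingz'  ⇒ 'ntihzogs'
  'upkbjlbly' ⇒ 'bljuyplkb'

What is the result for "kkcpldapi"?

Looking at the pairs, the operation is to take characters alternately from the front and the back (1st, last, 2nd, 2nd-last, ...), then move the last 3 characters to the front (rotate right by 3).
Working it through for "kkcpldapi": intermediate "kikpcapdl", final "pdlkikpca".

pdlkikpca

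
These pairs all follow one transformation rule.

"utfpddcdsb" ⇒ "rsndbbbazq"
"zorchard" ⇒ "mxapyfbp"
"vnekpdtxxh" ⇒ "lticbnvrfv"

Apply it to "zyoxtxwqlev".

wxvmvroucjt

Each output is the input with this applied: shift every letter 2 places backward in the alphabet (wrapping around), then swap each adjacent pair of characters (1↔2, 3↔4, ...).
Starting from "zyoxtxwqlev": after the first operation, "xwmvrvuojct"; after the second, "wxvmvroucjt".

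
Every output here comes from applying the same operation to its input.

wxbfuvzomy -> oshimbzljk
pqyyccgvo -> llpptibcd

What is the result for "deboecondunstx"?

obrpbaqhafgkqr

Rule — move the first 2 characters to the end (rotate left by 2), then shift every letter 13 places forward in the alphabet (wrapping around) — i.e. ROT13.
Doing the same to "deboecondunstx": "obrpbaqhafgkqr".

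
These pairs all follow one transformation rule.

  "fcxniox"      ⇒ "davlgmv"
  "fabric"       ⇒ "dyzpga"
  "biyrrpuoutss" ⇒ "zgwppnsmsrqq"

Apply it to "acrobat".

yapmzyr

What's happening: shift every letter 2 places backward in the alphabet (wrapping around).
"acrobat" → "yapmzyr".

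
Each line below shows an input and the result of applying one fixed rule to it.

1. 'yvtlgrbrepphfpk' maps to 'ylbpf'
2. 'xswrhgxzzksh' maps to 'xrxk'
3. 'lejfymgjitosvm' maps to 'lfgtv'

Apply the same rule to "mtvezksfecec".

Looking at the pairs, the operation is to keep one character in every 3, starting at position 1 (positions 1st, 4th, 7th, ...).
For "mtvezksfecec" the result is "mesc".

mesc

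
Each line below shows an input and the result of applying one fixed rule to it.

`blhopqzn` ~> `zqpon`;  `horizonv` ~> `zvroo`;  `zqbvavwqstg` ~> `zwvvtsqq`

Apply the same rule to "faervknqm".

vrqnmk

Rule — sort the characters into reverse alphabetical order, then delete the last 3 characters.
For "faervknqm", step one produces "vrqnmkfea"; step two turns that into "vrqnmk".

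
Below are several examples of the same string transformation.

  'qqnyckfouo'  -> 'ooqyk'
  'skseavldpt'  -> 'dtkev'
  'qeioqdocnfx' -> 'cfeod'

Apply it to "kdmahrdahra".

Rule — keep every other character starting from the second (positions 2nd, 4th, 6th, ...), then move the first 3 characters to the end (rotate left by 3).
For "kdmahrdahra" the result is "ardar".

ardar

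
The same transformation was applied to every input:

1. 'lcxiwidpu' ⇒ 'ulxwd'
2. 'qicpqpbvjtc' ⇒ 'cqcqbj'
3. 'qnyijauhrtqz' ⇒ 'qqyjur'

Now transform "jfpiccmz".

mjpc

Rule — keep every other character starting from the first (positions 1st, 3rd, 5th, ...), then move the last character to the front.
Starting from "jfpiccmz": after the first operation, "jpcm"; after the second, "mjpc".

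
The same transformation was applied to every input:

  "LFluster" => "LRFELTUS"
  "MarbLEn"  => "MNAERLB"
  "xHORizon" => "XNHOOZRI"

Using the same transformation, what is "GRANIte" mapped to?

Rule — take characters alternately from the front and the back (1st, last, 2nd, 2nd-last, ...), then convert every letter to uppercase.
So "GRANIte" becomes "GERTAIN".

GERTAIN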